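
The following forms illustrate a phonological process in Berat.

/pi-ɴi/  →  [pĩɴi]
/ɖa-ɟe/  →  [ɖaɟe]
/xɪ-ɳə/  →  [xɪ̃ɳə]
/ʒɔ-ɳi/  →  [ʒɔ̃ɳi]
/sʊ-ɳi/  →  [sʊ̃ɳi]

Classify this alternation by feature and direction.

regressive nasality assimilation (vowel nasalisation)

The vowel /i/ surfaces as nasalised [ĩ] next to the following nasal /ɴ/ — it has acquired the [+nasal] feature of its neighbour.
Likewise in the remaining data: /ɪ/ → [ɪ̃] before /ɳ/; /ɔ/ → [ɔ̃] before /ɳ/; /ʊ/ → [ʊ̃] before /ɳ/ — each time a vowel is nasalised next to a following nasal.
No change occurs in [ɖaɟe] because the vowel at the boundary is adjacent to an oral consonant, not a nasal (/a/ next to /ɟ/).
Because the conditioning nasal is to the right of the vowel that changes, the process is regressive (anticipatory).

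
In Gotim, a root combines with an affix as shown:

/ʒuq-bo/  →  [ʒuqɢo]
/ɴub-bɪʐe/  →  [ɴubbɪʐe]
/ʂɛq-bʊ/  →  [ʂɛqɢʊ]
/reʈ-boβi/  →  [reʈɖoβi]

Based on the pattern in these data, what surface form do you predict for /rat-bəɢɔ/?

[ratdəɢɔ]

The data show progressive place assimilation: /b/ → [ɢ] after /q/; /b/ → [ɖ] after /ʈ/. In each pair only place changes, matching the preceding consonant, while manner and voice stay constant.
No alternation appears in [ɴubbɪʐe]: there the adjacent consonants already agree in place (/b/ and /b/ are both bilabial), so this form is consistent with the same rule.
/b/ is a voiced bilabial stop. The preceding trigger /t/ is alveolar, so /b/ must become alveolar as well.
A voiced alveolar stop is [d], so the surface segment is [d].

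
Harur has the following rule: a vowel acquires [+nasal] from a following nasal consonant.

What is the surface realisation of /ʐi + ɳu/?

[ʐĩɳu]

/i/ sits next to the nasal /ɳ/ and is therefore nasalised to [ĩ].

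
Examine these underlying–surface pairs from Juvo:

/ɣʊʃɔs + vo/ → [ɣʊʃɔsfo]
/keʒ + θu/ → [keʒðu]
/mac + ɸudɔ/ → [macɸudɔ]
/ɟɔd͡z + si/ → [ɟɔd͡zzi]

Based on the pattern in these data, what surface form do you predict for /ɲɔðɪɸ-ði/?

The data show progressive voicing assimilation: /v/ → [f] after /s/; /θ/ → [ð] after /ʒ/; /s/ → [z] after /d͡z/. In each pair only voicing changes, matching the preceding consonant, while place and manner stay constant.
Nothing changes in [macɸudɔ]: there the adjacent consonants already agree in voicing (/ɸ/ and /c/ are both voiceless), so this form is consistent with the same rule.
/ð/ is a voiced dental fricative. The preceding trigger /ɸ/ is voiceless, so /ð/ must become voiceless as well.
The voiceless dental fricative is [θ], so /ð/ → [θ].

[ɲɔðɪɸθi]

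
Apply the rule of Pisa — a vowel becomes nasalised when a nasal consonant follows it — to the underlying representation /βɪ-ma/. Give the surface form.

[βɪ̃ma]

/ɪ/ sits next to the nasal /m/ and is therefore nasalised to [ɪ̃].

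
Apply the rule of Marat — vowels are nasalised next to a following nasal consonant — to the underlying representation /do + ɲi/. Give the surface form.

/o/ sits next to the nasal /ɲ/ and is therefore nasalised to [õ].

[dõɲi]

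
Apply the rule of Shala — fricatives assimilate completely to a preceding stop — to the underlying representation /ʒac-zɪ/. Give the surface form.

/z/ is the segment targeted by the rule; it sits immediately after /c/, so it assimilates completely and surfaces as [c].

[ʒaccɪ]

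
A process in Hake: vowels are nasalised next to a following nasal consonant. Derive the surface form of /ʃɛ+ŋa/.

[ʃɛ̃ŋa]

/ɛ/ sits next to the nasal /ŋ/ and is therefore nasalised to [ɛ̃].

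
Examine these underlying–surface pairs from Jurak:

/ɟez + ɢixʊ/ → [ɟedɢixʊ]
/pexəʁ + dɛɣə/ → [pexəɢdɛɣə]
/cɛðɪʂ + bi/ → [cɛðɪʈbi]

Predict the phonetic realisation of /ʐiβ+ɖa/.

The data show regressive manner assimilation: /z/ → [d] before /ɢ/; /ʁ/ → [ɢ] before /d/; /ʂ/ → [ʈ] before /b/. In each pair only manner changes, matching the following consonant, while place and voice stay constant.
/β/ is a voiced bilabial fricative. The following trigger /ɖ/ is a stop, so /β/ must become a stop as well.
The voiced bilabial stop is [b], so /β/ → [b].

[ʐibɖa]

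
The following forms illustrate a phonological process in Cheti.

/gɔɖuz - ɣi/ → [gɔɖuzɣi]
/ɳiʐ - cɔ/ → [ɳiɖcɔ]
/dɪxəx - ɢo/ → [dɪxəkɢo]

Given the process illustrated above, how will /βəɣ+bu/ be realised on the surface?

The data show regressive manner assimilation: /ʐ/ → [ɖ] before /c/; /x/ → [k] before /ɢ/. In each pair only manner changes, matching the following consonant, while place and voice stay constant.
No alternation appears in [gɔɖuzɣi]: there the adjacent consonants already agree in manner (/z/ and /ɣ/ are both fricatives), so this form is consistent with the same rule.
/ɣ/ is a voiced velar fricative. The following trigger /b/ is a stop, so /ɣ/ must become a stop as well.
Changing only its manner to stop gives [g] — the voiced velar stop.

[βəgbu]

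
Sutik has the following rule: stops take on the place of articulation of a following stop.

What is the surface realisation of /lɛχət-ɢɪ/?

[lɛχəqɢɪ]

/t/ is a voiceless alveolar stop. The following trigger /ɢ/ is uvular, so /t/ must become uvular as well.
Changing only its place to uvular gives [q] — the voiceless uvular stop.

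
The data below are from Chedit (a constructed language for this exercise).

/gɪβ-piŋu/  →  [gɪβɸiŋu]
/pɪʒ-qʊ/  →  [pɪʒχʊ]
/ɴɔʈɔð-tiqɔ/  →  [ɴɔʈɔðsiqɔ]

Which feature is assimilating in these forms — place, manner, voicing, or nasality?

The segment that alternates is /p/, which surfaces as [ɸ] when adjacent to /β/.
The change stop → fricative matches the manner of the preceding /β/, identifying this as manner assimilation.
The same holds elsewhere in the data: /q/ → [χ] after /ʒ/ (stop → fricative, matching a fricative); /t/ → [s] after /ð/ (stop → fricative, matching a fricative) — only manner changes, and always toward the preceding segment.

manner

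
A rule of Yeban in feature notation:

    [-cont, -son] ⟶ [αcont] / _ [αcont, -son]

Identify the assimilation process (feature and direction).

The shared variable α links the value of [cont] on the target to that of the neighbouring obstruent. [cont] distinguishes stops from fricatives — a manner-of-articulation feature — so this is manner assimilation.
Since the environment is written after the underscore, the trigger follows the target; the direction is regressive.

regressive manner assimilation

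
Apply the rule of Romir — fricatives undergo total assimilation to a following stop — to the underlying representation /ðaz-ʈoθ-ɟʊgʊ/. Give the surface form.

[ðaʈʈoɟɟʊgʊ]

/z/ is the segment targeted by the rule; it sits immediately before /ʈ/, so it assimilates completely and surfaces as [ʈ].
At the second juncture, /θ/ likewise becomes [ɟ] adjacent to /ɟ/.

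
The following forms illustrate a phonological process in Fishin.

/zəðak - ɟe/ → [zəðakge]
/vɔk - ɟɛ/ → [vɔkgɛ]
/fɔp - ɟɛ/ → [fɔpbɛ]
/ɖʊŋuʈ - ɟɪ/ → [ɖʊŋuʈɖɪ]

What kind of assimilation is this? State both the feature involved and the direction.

progressive place assimilation

Comparing underlying and surface forms, /ɟ/ → [g] is the alternation; the neighbouring /k/ is constant.
/ɟ/ is palatal while /k/ is velar; the output [g] is velar, matching the trigger — so the feature that spreads is place.
Manner and voice are unchanged, so the assimilation is partial, not total.
The same holds elsewhere in the data: /ɟ/ → [b] after /p/ (palatal → bilabial, matching bilabial); /ɟ/ → [ɖ] after /ʈ/ (palatal → retroflex, matching retroflex) — only place changes, and always toward the preceding segment.
The trigger is the preceding segment, so the direction is progressive (perseverative).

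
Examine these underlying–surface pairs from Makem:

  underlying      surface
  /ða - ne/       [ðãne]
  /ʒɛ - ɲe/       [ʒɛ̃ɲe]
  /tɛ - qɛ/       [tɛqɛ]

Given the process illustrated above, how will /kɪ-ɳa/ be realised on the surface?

[kɪ̃ɳa]

The data show regressive nasality assimilation (vowel nasalisation): /a/ → [ã] before /n/; /ɛ/ → [ɛ̃] before /ɲ/ — a vowel is nasalised by an immediately following nasal consonant.
No change occurs in [tɛqɛ] because the vowel at the boundary is adjacent to an oral consonant, not a nasal (/ɛ/ next to /q/).
/ɪ/ sits next to the nasal /ɳ/ and is therefore nasalised to [ɪ̃].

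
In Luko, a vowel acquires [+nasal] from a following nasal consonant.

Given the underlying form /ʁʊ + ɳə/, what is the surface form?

/ʊ/ sits next to the nasal /ɳ/ and is therefore nasalised to [ʊ̃].

[ʁʊ̃ɳə]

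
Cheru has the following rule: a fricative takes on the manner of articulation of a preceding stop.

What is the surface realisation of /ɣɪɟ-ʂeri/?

/ʂ/ is a voiceless retroflex fricative. The preceding trigger /ɟ/ is a stop, so /ʂ/ must become a stop as well.
Changing only its manner to stop gives [ʈ] — the voiceless retroflex stop.

[ɣɪɟʈeri]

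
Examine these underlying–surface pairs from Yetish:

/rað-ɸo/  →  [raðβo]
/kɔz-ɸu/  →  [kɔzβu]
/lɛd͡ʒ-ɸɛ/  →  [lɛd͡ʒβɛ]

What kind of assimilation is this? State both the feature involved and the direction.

progressive voicing assimilation

Underlying /ɸ/ is realised as [β] next to /ð/; /ð/ itself does not change.
The change voiceless → voiced matches the voicing of the preceding /ð/, identifying this as voicing assimilation.
Place and manner are unchanged, so the assimilation is partial, not total.
The same holds elsewhere in the data: /ɸ/ → [β] after /z/ (voiceless → voiced, matching voiced); /ɸ/ → [β] after /d͡ʒ/ (voiceless → voiced, matching voiced) — only voicing changes, and always toward the preceding segment.
The trigger is the preceding segment, so the direction is progressive (perseverative).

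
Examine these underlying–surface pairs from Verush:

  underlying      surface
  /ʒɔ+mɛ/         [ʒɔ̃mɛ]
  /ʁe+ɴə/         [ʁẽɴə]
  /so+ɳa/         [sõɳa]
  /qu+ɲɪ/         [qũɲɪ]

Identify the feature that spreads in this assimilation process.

nasality

The vowel /ɔ/ surfaces as nasalised [ɔ̃] next to the following nasal /m/ — it has acquired the [+nasal] feature of its neighbour.
The other forms show the same pattern: /e/ → [ẽ] before /ɴ/; /o/ → [õ] before /ɳ/; /u/ → [ũ] before /ɲ/ — each time a vowel is nasalised next to a following nasal.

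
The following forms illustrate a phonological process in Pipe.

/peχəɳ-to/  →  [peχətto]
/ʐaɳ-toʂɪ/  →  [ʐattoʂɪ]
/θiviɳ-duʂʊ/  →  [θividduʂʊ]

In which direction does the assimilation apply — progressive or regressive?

regressive

Comparing underlying and surface forms, /ɳ/ → [t] is the alternation; the neighbouring /t/ is constant.
The output [t] is identical to the trigger /t/ — every feature (place, manner, voicing) has been copied — so this is total assimilation.
The other form behaves the same way: /ɳ/ → [d] before /d/ — in each case the output is a copy of the following consonant.
The trigger is the following segment, so the direction is regressive (anticipatory).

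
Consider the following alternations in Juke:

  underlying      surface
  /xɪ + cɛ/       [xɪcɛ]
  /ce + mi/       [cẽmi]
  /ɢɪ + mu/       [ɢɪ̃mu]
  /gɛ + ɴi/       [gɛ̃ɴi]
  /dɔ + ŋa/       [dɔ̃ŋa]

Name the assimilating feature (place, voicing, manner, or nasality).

The vowel /e/ surfaces as nasalised [ẽ] next to the following nasal /m/ — it has acquired the [+nasal] feature of its neighbour.
Likewise in the remaining data: /ɪ/ → [ɪ̃] before /m/; /ɛ/ → [ɛ̃] before /ɴ/; /ɔ/ → [ɔ̃] before /ŋ/ — each time a vowel is nasalised next to a following nasal.
No change occurs in [xɪcɛ] because the vowel at the boundary is adjacent to an oral consonant, not a nasal (/ɪ/ next to /c/).

nasality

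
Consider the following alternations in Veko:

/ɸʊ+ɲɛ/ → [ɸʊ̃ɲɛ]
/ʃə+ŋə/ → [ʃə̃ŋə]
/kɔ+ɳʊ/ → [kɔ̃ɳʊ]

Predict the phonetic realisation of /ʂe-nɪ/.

The data show regressive nasality assimilation (vowel nasalisation): /ʊ/ → [ʊ̃] before /ɲ/; /ə/ → [ə̃] before /ŋ/; /ɔ/ → [ɔ̃] before /ɳ/ — a vowel is nasalised by an immediately following nasal consonant.
/e/ sits next to the nasal /n/ and is therefore nasalised to [ẽ].

[ʂẽnɪ]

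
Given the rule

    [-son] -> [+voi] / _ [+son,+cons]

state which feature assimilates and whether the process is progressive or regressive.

The target ([-son], obstruents) acquires [+voi] next to a sonorant consonant ([+son,+cons]) — it takes on the voicing of its neighbour, so the feature that spreads is voicing.
The conditioning segment sits to the right of the focus bar, meaning the trigger follows the segment that changes — regressive assimilation.

regressive voicing assimilation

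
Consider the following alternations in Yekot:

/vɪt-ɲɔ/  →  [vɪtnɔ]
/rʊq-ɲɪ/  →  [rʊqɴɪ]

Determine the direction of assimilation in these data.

progressive

Underlying /ɲ/ is realised as [n] next to /t/; /t/ itself does not change.
The change palatal → alveolar matches the place of the preceding /t/, identifying this as place assimilation.
The other alternating form patterns the same way: /ɲ/ → [ɴ] after /q/ (palatal → uvular, matching uvular) — only place changes, and always toward the preceding segment.
The trigger is the preceding segment, so the direction is progressive (perseverative).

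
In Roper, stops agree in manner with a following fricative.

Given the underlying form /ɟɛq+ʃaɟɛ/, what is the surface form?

[ɟɛχʃaɟɛ]

/q/ is a voiceless uvular stop. The following trigger /ʃ/ is a fricative, so /q/ must become a fricative as well.
The voiceless uvular fricative is [χ], so /q/ → [χ].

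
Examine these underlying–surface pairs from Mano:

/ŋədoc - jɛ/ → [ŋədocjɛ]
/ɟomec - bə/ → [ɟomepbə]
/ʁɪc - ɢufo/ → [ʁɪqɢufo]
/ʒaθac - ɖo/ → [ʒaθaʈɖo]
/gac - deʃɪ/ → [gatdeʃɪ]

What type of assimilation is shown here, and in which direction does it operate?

The segment that alternates is /c/, which surfaces as [p] when adjacent to /b/.
/c/ is palatal while /b/ is bilabial; the output [p] is bilabial, matching the trigger — so the feature that spreads is place.
Manner and voice are unchanged, so the assimilation is partial, not total.
The same holds elsewhere in the data: /c/ → [q] before /ɢ/ (palatal → uvular, matching uvular); /c/ → [ʈ] before /ɖ/ (palatal → retroflex, matching retroflex); /c/ → [t] before /d/ (palatal → alveolar, matching alveolar) — only place changes, and always toward the following segment.
No alternation appears in [ŋədocjɛ]: there the adjacent consonants already agree in place (/c/ and /j/ are both palatal), so this form is consistent with the same rule.
Since the segment that changes precedes the conditioning segment, the assimilation is regressive.

regressive place assimilation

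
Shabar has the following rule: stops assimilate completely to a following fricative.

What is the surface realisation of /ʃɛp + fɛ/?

[ʃɛffɛ]

/p/ is the segment targeted by the rule; it sits immediately before /f/, so it assimilates completely and surfaces as [f].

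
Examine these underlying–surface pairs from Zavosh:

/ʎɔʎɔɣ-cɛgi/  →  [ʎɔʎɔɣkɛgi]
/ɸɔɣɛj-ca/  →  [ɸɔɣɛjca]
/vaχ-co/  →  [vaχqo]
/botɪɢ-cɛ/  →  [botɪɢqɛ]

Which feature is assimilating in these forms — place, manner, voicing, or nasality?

Underlying /c/ is realised as [k] next to /ɣ/; /ɣ/ itself does not change.
/c/ is palatal while /ɣ/ is velar; the output [k] is velar, matching the trigger — so the feature that spreads is place.
The other alternating forms pattern the same way: /c/ → [q] after /χ/ (palatal → uvular, matching uvular); /c/ → [q] after /ɢ/ (palatal → uvular, matching uvular) — only place changes, and always toward the preceding segment.
No alternation appears in [ɸɔɣɛjca]: there the adjacent consonants already agree in place (/c/ and /j/ are both palatal), so this form is consistent with the same rule.

place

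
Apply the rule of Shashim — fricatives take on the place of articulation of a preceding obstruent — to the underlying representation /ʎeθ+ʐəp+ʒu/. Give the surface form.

[ʎeθðəpβu]

The rule targets /ʐ/ (voiced retroflex fricative), which sits after the trigger /θ/ (dental).
The voiced dental fricative is [ð], so /ʐ/ → [ð].
The same rule applies at the second boundary: /ʒ/ → [β] next to /p/.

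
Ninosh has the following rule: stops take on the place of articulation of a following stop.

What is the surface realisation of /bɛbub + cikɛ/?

The rule targets /b/ (voiced bilabial stop), which sits before the trigger /c/ (palatal).
A voiced palatal stop is [ɟ], so the surface segment is [ɟ].

[bɛbuɟcikɛ]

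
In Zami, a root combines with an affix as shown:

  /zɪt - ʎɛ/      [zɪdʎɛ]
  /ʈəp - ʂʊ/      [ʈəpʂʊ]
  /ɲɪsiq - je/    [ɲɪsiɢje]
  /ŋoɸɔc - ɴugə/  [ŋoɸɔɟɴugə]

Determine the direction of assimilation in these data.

The segment that alternates is /t/, which surfaces as [d] when adjacent to /ʎ/.
The change voiceless → voiced matches the voicing of the following /ʎ/, identifying this as voicing assimilation.
The same holds elsewhere in the data: /q/ → [ɢ] before /j/ (voiceless → voiced, matching voiced); /c/ → [ɟ] before /ɴ/ (voiceless → voiced, matching voiced) — only voicing changes, and always toward the following segment.
No alternation appears in [ʈəpʂʊ]: there the adjacent consonants already agree in voicing (/p/ and /ʂ/ are both voiceless), so this form is consistent with the same rule.
The trigger is the following segment, so the direction is regressive (anticipatory).

regressive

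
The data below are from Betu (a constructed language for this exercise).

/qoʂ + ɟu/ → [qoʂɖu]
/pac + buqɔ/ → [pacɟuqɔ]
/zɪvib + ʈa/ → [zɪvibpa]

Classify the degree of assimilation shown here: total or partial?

partial assimilation

The segment that alternates is /ɟ/, which surfaces as [ɖ] when adjacent to /ʂ/.
/ɟ/ is palatal while /ʂ/ is retroflex; the output [ɖ] is retroflex, matching the trigger — so the feature that spreads is place.
Manner and voice are unchanged, so the assimilation is partial, not total.
Checking the remaining alternations: /b/ → [ɟ] after /c/ (bilabial → palatal, matching palatal); /ʈ/ → [p] after /b/ (retroflex → bilabial, matching bilabial) — only place changes, and always toward the preceding segment.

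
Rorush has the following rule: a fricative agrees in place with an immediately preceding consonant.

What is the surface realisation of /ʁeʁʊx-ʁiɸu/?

[ʁeʁʊxɣiɸu]

/ʁ/ is a voiced uvular fricative. The preceding trigger /x/ is velar, so /ʁ/ must become velar as well.
The voiced velar fricative is [ɣ], so /ʁ/ → [ɣ].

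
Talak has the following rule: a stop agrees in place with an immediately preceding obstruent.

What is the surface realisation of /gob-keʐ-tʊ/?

/k/ is a voiceless velar stop. The preceding trigger /b/ is bilabial, so /k/ must become bilabial as well.
Changing only its place to bilabial gives [p] — the voiceless bilabial stop.
The same rule applies at the second boundary: /t/ → [ʈ] next to /ʐ/.

[gobpeʐʈʊ]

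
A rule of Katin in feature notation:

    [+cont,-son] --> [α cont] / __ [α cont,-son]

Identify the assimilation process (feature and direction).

regressive manner assimilation

The rule copies [cont] (continuancy) from the environment onto the target fricatives; since [±cont] encodes the stop/fricative manner contrast, the assimilating dimension is manner.
The conditioning segment sits to the right of the focus bar, meaning the trigger follows the segment that changes — regressive assimilation.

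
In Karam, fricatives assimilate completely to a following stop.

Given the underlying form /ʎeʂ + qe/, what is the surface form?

[ʎeqqe]

/ʂ/ is the segment targeted by the rule; it sits immediately before /q/, so it assimilates completely and surfaces as [q].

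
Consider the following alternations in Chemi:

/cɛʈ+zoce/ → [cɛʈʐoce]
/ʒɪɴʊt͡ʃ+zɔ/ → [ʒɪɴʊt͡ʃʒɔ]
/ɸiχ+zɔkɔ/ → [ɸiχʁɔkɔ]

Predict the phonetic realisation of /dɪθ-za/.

The data show progressive place assimilation: /z/ → [ʐ] after /ʈ/; /z/ → [ʒ] after /t͡ʃ/; /z/ → [ʁ] after /χ/. In each pair only place changes, matching the preceding consonant, while manner and voice stay constant.
/z/ is a voiced alveolar fricative. The preceding trigger /θ/ is dental, so /z/ must become dental as well.
Changing only its place to dental gives [ð] — the voiced dental fricative.

[dɪθða]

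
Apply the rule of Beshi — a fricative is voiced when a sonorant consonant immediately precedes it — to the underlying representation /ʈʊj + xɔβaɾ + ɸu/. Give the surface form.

[ʈʊjɣɔβaɾβu]

The rule targets /x/ (voiceless velar fricative), which sits after the trigger /j/ (voiced).
A voiced velar fricative is [ɣ], so the surface segment is [ɣ].
The same rule applies at the second boundary: /ɸ/ → [β] next to /ɾ/.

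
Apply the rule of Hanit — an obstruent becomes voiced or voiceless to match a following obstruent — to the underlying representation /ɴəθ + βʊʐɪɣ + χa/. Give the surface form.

[ɴəðβʊʐɪxχa]

The rule targets /θ/ (voiceless dental fricative), which sits before the trigger /β/ (voiced).
A voiced dental fricative is [ð], so the surface segment is [ð].
At the second juncture, /ɣ/ likewise becomes [x] adjacent to /χ/.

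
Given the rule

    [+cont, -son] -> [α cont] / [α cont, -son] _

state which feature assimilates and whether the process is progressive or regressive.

The shared variable α links the value of [cont] on the target to that of the neighbouring obstruent. [cont] distinguishes stops from fricatives — a manner-of-articulation feature — so this is manner assimilation.
Since the environment is written before the underscore, the trigger precedes the target; the direction is progressive.

progressive manner assimilation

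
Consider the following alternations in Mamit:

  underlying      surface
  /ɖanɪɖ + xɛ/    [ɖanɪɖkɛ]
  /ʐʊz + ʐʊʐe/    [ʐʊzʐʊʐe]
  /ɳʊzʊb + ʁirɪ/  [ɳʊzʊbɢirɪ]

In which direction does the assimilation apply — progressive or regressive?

progressive

The segment that alternates is /x/, which surfaces as [k] when adjacent to /ɖ/.
/x/ is a fricative while /ɖ/ is a stop; the output [k] is a stop, matching the trigger — so the feature that spreads is manner.
The same holds elsewhere in the data: /ʁ/ → [ɢ] after /b/ (fricative → stop, matching a stop) — only manner changes, and always toward the preceding segment.
Nothing changes in [ʐʊzʐʊʐe]: there the adjacent consonants already agree in manner (/ʐ/ and /z/ are both fricatives), so this form is consistent with the same rule.
Since the segment that changes follows the conditioning segment, the assimilation is progressive.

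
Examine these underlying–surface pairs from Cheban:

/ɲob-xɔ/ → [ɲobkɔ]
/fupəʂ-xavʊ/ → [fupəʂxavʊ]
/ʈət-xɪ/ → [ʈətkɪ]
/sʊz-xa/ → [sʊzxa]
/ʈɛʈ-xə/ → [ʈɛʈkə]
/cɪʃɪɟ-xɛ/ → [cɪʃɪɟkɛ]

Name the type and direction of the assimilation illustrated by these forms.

progressive manner assimilation

Comparing underlying and surface forms, /x/ → [k] is the alternation; the neighbouring /b/ is constant.
The change fricative → stop matches the manner of the preceding /b/, identifying this as manner assimilation.
Place and voice are unchanged, so the assimilation is partial, not total.
Checking the remaining alternations: /x/ → [k] after /t/ (fricative → stop, matching a stop); /x/ → [k] after /ʈ/ (fricative → stop, matching a stop); /x/ → [k] after /ɟ/ (fricative → stop, matching a stop) — only manner changes, and always toward the preceding segment.
Nothing changes in [fupəʂxavʊ], [sʊzxa]: there the adjacent consonants already agree in manner (/x/ and /ʂ/ are both fricatives; /x/ and /z/ are both fricatives), so these forms are consistent with the same rule.
Since the segment that changes follows the conditioning segment, the assimilation is progressive.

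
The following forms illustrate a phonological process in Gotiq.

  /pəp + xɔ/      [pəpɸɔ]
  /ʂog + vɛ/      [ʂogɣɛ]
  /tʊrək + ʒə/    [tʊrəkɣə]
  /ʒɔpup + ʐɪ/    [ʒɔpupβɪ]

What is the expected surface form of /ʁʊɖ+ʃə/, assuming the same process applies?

[ʁʊɖʂə]

The data show progressive place assimilation: /x/ → [ɸ] after /p/; /v/ → [ɣ] after /g/; /ʒ/ → [ɣ] after /k/; /ʐ/ → [β] after /p/. In each pair only place changes, matching the preceding consonant, while manner and voice stay constant.
/ʃ/ is a voiceless postalveolar fricative. The preceding trigger /ɖ/ is retroflex, so /ʃ/ must become retroflex as well.
Changing only its place to retroflex gives [ʂ] — the voiceless retroflex fricative.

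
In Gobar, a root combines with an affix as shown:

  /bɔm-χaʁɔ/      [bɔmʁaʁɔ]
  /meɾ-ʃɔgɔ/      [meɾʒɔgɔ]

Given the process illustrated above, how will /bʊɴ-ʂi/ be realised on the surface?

[bʊɴʐi]

The data show progressive voicing assimilation: /χ/ → [ʁ] after /m/; /ʃ/ → [ʒ] after /ɾ/. In each pair only voicing changes, matching the preceding consonant, while place and manner stay constant.
The rule targets /ʂ/ (voiceless retroflex fricative), which sits after the trigger /ɴ/ (voiced).
A voiced retroflex fricative is [ʐ], so the surface segment is [ʐ].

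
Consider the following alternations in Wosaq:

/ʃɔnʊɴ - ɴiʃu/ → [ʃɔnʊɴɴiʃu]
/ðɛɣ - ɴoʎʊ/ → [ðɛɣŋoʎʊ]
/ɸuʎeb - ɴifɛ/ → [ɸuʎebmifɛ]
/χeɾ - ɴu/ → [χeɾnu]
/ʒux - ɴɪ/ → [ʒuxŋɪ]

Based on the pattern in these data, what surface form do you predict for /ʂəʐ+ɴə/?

[ʂəʐɳə]

The data show progressive place assimilation: /ɴ/ → [ŋ] after /ɣ/; /ɴ/ → [m] after /b/; /ɴ/ → [n] after /ɾ/; /ɴ/ → [ŋ] after /x/. In each pair only place changes, matching the preceding consonant, while manner and voice stay constant.
Nothing changes in [ʃɔnʊɴɴiʃu]: there the adjacent consonants already agree in place (/ɴ/ and /ɴ/ are both uvular), so this form is consistent with the same rule.
/ɴ/ is a voiced uvular nasal. The preceding trigger /ʐ/ is retroflex, so /ɴ/ must become retroflex as well.
A voiced retroflex nasal is [ɳ], so the surface segment is [ɳ].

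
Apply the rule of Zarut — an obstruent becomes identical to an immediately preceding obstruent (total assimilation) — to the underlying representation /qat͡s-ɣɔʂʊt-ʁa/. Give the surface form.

[qat͡st͡sɔʂʊtta]

/ɣ/ is the segment targeted by the rule; it sits immediately after /t͡s/, so it assimilates completely and surfaces as [t͡s].
The same rule applies at the second boundary: /ʁ/ → [t] next to /t/.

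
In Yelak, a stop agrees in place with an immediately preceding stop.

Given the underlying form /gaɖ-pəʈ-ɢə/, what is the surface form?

[gaɖʈəʈɖə]

/p/ is a voiceless bilabial stop. The preceding trigger /ɖ/ is retroflex, so /p/ must become retroflex as well.
The voiceless retroflex stop is [ʈ], so /p/ → [ʈ].
At the second juncture, /ɢ/ likewise becomes [ɖ] adjacent to /ʈ/.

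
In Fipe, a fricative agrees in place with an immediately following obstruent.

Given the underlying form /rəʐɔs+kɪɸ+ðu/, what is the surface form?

[rəʐɔxkɪθðu]

/s/ is a voiceless alveolar fricative. The following trigger /k/ is velar, so /s/ must become velar as well.
Changing only its place to velar gives [x] — the voiceless velar fricative.
At the second juncture, /ɸ/ likewise becomes [θ] adjacent to /ð/.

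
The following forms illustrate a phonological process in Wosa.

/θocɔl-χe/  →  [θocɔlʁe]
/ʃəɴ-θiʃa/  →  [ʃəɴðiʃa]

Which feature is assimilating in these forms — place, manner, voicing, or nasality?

voicing

Comparing underlying and surface forms, /χ/ → [ʁ] is the alternation; the neighbouring /l/ is constant.
The change voiceless → voiced matches the voicing of the preceding /l/, identifying this as voicing assimilation.
Checking the remaining alternation: /θ/ → [ð] after /ɴ/ (voiceless → voiced, matching voiced) — only voicing changes, and always toward the preceding segment.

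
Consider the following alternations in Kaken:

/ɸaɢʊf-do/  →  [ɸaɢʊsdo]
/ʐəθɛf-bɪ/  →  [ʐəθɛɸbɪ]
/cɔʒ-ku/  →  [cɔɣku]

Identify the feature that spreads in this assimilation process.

place

The segment that alternates is /f/, which surfaces as [s] when adjacent to /d/.
The change labiodental → alveolar matches the place of the following /d/, identifying this as place assimilation.
The same holds elsewhere in the data: /f/ → [ɸ] before /b/ (labiodental → bilabial, matching bilabial); /ʒ/ → [ɣ] before /k/ (postalveolar → velar, matching velar) — only place changes, and always toward the following segment.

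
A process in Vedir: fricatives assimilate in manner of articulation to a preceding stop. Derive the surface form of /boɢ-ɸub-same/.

The rule targets /ɸ/ (voiceless bilabial fricative), which sits after the trigger /ɢ/ (stop).
A voiceless bilabial stop is [p], so the surface segment is [p].
At the second juncture, /s/ likewise becomes [t] adjacent to /b/.

[boɢpubtame]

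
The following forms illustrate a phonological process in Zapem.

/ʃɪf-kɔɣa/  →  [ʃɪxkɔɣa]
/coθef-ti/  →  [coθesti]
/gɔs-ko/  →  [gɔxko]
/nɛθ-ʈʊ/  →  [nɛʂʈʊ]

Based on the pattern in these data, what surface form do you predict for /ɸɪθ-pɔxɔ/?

[ɸɪɸpɔxɔ]

The data show regressive place assimilation: /f/ → [x] before /k/; /f/ → [s] before /t/; /s/ → [x] before /k/; /θ/ → [ʂ] before /ʈ/. In each pair only place changes, matching the following consonant, while manner and voice stay constant.
The rule targets /θ/ (voiceless dental fricative), which sits before the trigger /p/ (bilabial).
A voiceless bilabial fricative is [ɸ], so the surface segment is [ɸ].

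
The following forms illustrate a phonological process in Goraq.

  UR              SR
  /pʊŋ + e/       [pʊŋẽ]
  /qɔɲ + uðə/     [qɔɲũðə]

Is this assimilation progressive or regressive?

progressive

The vowel /e/ surfaces as nasalised [ẽ] next to the preceding nasal /ŋ/ — it has acquired the [+nasal] feature of its neighbour.
The other form shows the same pattern: /u/ → [ũ] after /ɲ/ — each time a vowel is nasalised next to a preceding nasal.
Because the conditioning nasal is to the left of the vowel that changes, the process is progressive (perseverative).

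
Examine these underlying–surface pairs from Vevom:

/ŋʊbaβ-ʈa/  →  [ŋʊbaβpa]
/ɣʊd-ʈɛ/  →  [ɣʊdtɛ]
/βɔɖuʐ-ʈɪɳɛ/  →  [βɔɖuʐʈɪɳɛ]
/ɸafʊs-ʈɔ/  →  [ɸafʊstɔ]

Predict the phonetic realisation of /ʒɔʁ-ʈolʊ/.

The data show progressive place assimilation: /ʈ/ → [p] after /β/; /ʈ/ → [t] after /d/; /ʈ/ → [t] after /s/. In each pair only place changes, matching the preceding consonant, while manner and voice stay constant.
Nothing changes in [βɔɖuʐʈɪɳɛ]: there the adjacent consonants already agree in place (/ʈ/ and /ʐ/ are both retroflex), so this form is consistent with the same rule.
The rule targets /ʈ/ (voiceless retroflex stop), which sits after the trigger /ʁ/ (uvular).
Changing only its place to uvular gives [q] — the voiceless uvular stop.

[ʒɔʁqolʊ]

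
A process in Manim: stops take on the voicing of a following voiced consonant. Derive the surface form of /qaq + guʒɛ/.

[qaɢguʒɛ]

/q/ is a voiceless uvular stop. The following trigger /g/ is voiced, so /q/ must become voiced as well.
The voiced uvular stop is [ɢ], so /q/ → [ɢ].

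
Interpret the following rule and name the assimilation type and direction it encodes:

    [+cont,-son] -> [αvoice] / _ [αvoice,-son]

regressive voicing assimilation

The rule copies [voice] from the environment onto the target, so the assimilating feature is voicing.
Since the environment is written after the underscore, the trigger follows the target; the direction is regressive.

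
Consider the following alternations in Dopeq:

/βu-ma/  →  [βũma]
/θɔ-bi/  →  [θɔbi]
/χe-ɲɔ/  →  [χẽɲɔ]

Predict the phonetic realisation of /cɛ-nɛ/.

The data show regressive nasality assimilation (vowel nasalisation): /u/ → [ũ] before /m/; /e/ → [ẽ] before /ɲ/ — a vowel is nasalised by an immediately following nasal consonant.
No change occurs in [θɔbi] because the vowel at the boundary is adjacent to an oral consonant, not a nasal (/ɔ/ next to /b/).
The vowel /ɛ/ is adjacent to the following nasal /n/, so it acquires [+nasal] and surfaces as [ɛ̃].

[cɛ̃nɛ]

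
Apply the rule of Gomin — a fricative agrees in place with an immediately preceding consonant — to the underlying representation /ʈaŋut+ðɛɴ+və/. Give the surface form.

/ð/ is a voiced dental fricative. The preceding trigger /t/ is alveolar, so /ð/ must become alveolar as well.
Changing only its place to alveolar gives [z] — the voiced alveolar fricative.
At the second juncture, /v/ likewise becomes [ʁ] adjacent to /ɴ/.

[ʈaŋutzɛɴʁə]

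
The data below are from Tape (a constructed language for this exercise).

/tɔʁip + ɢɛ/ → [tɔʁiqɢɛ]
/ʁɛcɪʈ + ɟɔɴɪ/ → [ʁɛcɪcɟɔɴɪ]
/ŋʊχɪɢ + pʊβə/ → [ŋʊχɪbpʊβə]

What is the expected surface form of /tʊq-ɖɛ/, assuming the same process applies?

The data show regressive place assimilation: /p/ → [q] before /ɢ/; /ʈ/ → [c] before /ɟ/; /ɢ/ → [b] before /p/. In each pair only place changes, matching the following consonant, while manner and voice stay constant.
/q/ is a voiceless uvular stop. The following trigger /ɖ/ is retroflex, so /q/ must become retroflex as well.
A voiceless retroflex stop is [ʈ], so the surface segment is [ʈ].

[tʊʈɖɛ]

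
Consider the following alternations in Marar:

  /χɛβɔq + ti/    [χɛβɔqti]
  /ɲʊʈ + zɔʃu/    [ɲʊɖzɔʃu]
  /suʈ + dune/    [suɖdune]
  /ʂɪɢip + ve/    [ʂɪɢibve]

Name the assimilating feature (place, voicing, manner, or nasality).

voicing

Comparing underlying and surface forms, /ʈ/ → [ɖ] is the alternation; the neighbouring /z/ is constant.
/ʈ/ is voiceless while /z/ is voiced; the output [ɖ] is voiced, matching the trigger — so the feature that spreads is voicing.
The same holds elsewhere in the data: /ʈ/ → [ɖ] before /d/ (voiceless → voiced, matching voiced); /p/ → [b] before /v/ (voiceless → voiced, matching voiced) — only voicing changes, and always toward the following segment.
No alternation appears in [χɛβɔqti]: there the adjacent consonants already agree in voicing (/q/ and /t/ are both voiceless), so this form is consistent with the same rule.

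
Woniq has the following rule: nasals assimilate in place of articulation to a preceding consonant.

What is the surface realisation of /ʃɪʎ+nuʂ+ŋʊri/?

[ʃɪʎɲuʂɳʊri]

/n/ is a voiced alveolar nasal. The preceding trigger /ʎ/ is palatal, so /n/ must become palatal as well.
The voiced palatal nasal is [ɲ], so /n/ → [ɲ].
The same rule applies at the second boundary: /ŋ/ → [ɳ] next to /ʂ/.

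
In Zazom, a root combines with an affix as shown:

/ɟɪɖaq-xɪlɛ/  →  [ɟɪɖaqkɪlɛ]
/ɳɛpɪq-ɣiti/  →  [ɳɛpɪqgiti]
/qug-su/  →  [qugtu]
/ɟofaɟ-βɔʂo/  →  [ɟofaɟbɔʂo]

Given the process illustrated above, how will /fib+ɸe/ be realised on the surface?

[fibpe]

The data show progressive manner assimilation: /x/ → [k] after /q/; /ɣ/ → [g] after /q/; /s/ → [t] after /g/; /β/ → [b] after /ɟ/. In each pair only manner changes, matching the preceding consonant, while place and voice stay constant.
The rule targets /ɸ/ (voiceless bilabial fricative), which sits after the trigger /b/ (stop).
A voiceless bilabial stop is [p], so the surface segment is [p].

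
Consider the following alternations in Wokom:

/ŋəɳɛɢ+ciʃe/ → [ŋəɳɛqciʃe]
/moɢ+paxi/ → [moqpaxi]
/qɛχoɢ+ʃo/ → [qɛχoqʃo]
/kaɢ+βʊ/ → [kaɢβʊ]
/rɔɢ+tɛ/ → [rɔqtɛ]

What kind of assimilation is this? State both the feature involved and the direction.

Comparing underlying and surface forms, /ɢ/ → [q] is the alternation; the neighbouring /c/ is constant.
/ɢ/ is voiced while /c/ is voiceless; the output [q] is voiceless, matching the trigger — so the feature that spreads is voicing.
Place and manner are unchanged, so the assimilation is partial, not total.
The other alternating forms pattern the same way: /ɢ/ → [q] before /p/ (voiced → voiceless, matching voiceless); /ɢ/ → [q] before /ʃ/ (voiced → voiceless, matching voiceless); /ɢ/ → [q] before /t/ (voiced → voiceless, matching voiceless) — only voicing changes, and always toward the following segment.
No alternation appears in [kaɢβʊ]: there the adjacent consonants already agree in voicing (/ɢ/ and /β/ are both voiced), so this form is consistent with the same rule.
Since the segment that changes precedes the conditioning segment, the assimilation is regressive.

regressive voicing assimilation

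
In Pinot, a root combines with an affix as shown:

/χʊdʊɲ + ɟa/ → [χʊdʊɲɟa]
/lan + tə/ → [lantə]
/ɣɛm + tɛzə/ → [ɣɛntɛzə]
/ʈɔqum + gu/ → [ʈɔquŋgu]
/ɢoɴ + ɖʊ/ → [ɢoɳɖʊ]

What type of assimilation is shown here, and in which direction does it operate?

regressive place assimilation

Underlying /m/ is realised as [n] next to /t/; /t/ itself does not change.
/m/ is bilabial while /t/ is alveolar; the output [n] is alveolar, matching the trigger — so the feature that spreads is place.
Manner and voice are unchanged, so the assimilation is partial, not total.
Checking the remaining alternations: /m/ → [ŋ] before /g/ (bilabial → velar, matching velar); /ɴ/ → [ɳ] before /ɖ/ (uvular → retroflex, matching retroflex) — only place changes, and always toward the following segment.
No alternation appears in [χʊdʊɲɟa], [lantə]: there the adjacent consonants already agree in place (/ɲ/ and /ɟ/ are both palatal; /n/ and /t/ are both alveolar), so these forms are consistent with the same rule.
Since the segment that changes precedes the conditioning segment, the assimilation is regressive.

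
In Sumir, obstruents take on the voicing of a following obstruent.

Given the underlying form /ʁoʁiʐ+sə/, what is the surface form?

/ʐ/ is a voiced retroflex fricative. The following trigger /s/ is voiceless, so /ʐ/ must become voiceless as well.
A voiceless retroflex fricative is [ʂ], so the surface segment is [ʂ].

[ʁoʁiʂsə]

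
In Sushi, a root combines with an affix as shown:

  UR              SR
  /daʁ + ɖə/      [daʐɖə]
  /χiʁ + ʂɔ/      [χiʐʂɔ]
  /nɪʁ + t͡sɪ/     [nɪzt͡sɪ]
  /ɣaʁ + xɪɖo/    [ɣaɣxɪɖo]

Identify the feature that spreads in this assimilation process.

place

The segment that alternates is /ʁ/, which surfaces as [ʐ] when adjacent to /ɖ/.
The change uvular → retroflex matches the place of the following /ɖ/, identifying this as place assimilation.
Checking the remaining alternations: /ʁ/ → [ʐ] before /ʂ/ (uvular → retroflex, matching retroflex); /ʁ/ → [z] before /t͡s/ (uvular → alveolar, matching alveolar); /ʁ/ → [ɣ] before /x/ (uvular → velar, matching velar) — only place changes, and always toward the following segment.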